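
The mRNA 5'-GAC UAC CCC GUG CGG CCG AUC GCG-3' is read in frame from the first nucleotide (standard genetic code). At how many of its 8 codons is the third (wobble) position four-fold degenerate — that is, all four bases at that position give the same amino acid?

Codon 1 GAC (Asp): third position 2-fold.
Codon 2 UAC (Tyr): third position 2-fold.
Codon 3 CCC (Pro): third position 4-fold.
Codon 4 GUG (Val): third position 4-fold.
Codon 5 CGG (Arg): third position 4-fold.
Codon 6 CCG (Pro): third position 4-fold.
Codon 7 AUC (Ile): third position 3-fold.
Codon 8 GCG (Ala): third position 4-fold.
Four-fold degenerate third positions: 5.

5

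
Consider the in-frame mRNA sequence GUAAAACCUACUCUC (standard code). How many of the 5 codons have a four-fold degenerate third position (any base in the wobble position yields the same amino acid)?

4

Codon 1 GUA (Val): third position 4-fold.
Codon 2 AAA (Lys): third position 2-fold.
Codon 3 CCU (Pro): third position 4-fold.
Codon 4 ACU (Thr): third position 4-fold.
Codon 5 CUC (Leu): third position 4-fold.
Four-fold degenerate third positions: 4.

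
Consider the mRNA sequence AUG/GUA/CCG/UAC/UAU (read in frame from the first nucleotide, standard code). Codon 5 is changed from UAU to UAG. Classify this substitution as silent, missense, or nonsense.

nonsense

Position 15 falls in codon 5: UAU → Tyr.
After the substitution the codon is UAG → Stop.
The new codon is a stop codon, so this is a nonsense mutation.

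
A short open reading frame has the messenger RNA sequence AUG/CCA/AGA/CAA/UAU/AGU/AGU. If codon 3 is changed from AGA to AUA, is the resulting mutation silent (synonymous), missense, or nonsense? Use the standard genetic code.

Position 8 falls in codon 3: AGA → Arg.
After the substitution the codon is AUA → Ile.
Arg ≠ Ile, so this is a missense mutation.

missense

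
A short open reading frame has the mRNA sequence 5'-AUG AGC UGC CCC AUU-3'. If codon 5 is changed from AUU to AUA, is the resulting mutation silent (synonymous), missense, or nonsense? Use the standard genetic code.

Position 15 falls in codon 5: AUU → Ile.
After the substitution the codon is AUA → Ile.
Both encode Ile, so the change is synonymous.

silent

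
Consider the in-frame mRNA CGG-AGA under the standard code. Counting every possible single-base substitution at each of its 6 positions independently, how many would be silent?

6

Codon 1 (CGG, Arg): 4 synonymous substitutions.
Codon 2 (AGA, Arg): 2 synonymous substitutions.
Total: 4 + 2 = 6.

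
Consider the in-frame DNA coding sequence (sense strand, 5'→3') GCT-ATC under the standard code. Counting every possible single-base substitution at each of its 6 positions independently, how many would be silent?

Codon 1 (GCT, Ala): 3 synonymous substitutions.
Codon 2 (ATC, Ile): 2 synonymous substitutions.
Total: 3 + 2 = 5.

5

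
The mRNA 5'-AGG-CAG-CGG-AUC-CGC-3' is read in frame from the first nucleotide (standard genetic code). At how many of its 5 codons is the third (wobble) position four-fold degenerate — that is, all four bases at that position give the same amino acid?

2

Codon 1 AGG (Arg): third position 2-fold.
Codon 2 CAG (Gln): third position 2-fold.
Codon 3 CGG (Arg): third position 4-fold.
Codon 4 AUC (Ile): third position 3-fold.
Codon 5 CGC (Arg): third position 4-fold.
Four-fold degenerate third positions: 2.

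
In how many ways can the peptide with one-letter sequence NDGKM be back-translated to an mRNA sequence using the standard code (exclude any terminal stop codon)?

Asn: 2 codons.
Asp: 2 codons.
Gly: 4 codons.
Lys: 2 codons.
Met: 1 codon.
2 × 2 × 4 × 2 × 1 = 32.

32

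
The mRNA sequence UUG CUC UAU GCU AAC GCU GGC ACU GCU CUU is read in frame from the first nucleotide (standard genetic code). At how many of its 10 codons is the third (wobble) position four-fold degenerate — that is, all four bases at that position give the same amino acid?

Codon 1 UUG (Leu): third position 2-fold.
Codon 2 CUC (Leu): third position 4-fold.
Codon 3 UAU (Tyr): third position 2-fold.
Codon 4 GCU (Ala): third position 4-fold.
Codon 5 AAC (Asn): third position 2-fold.
Codon 6 GCU (Ala): third position 4-fold.
Codon 7 GGC (Gly): third position 4-fold.
Codon 8 ACU (Thr): third position 4-fold.
Codon 9 GCU (Ala): third position 4-fold.
Codon 10 CUU (Leu): third position 4-fold.
Four-fold degenerate third positions: 7.

7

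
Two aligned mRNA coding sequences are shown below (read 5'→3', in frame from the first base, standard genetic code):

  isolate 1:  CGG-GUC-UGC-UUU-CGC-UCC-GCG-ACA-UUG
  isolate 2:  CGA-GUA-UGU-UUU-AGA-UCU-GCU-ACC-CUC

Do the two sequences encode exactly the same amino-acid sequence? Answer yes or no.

yes

Codon 1: CGG Arg / CGA Arg — synonymous.
Codon 2: GUC Val / GUA Val — synonymous.
Codon 3: UGC Cys / UGU Cys — synonymous.
Codon 4: UUU Phe / UUU Phe — identical.
Codon 5: CGC Arg / AGA Arg — synonymous.
Codon 6: UCC Ser / UCU Ser — synonymous.
Codon 7: GCG Ala / GCU Ala — synonymous.
Codon 8: ACA Thr / ACC Thr — synonymous.
Codon 9: UUG Leu / CUC Leu — synonymous.
Nonsynonymous differences: 0 → same protein.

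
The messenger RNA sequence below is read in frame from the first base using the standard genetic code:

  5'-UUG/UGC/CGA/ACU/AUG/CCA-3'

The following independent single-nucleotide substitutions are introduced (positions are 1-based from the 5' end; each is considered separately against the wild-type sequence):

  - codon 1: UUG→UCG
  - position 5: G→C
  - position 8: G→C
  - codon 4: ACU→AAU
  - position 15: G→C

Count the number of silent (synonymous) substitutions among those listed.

Codon 1: UUG (Leu) → UCG (Ser) — missense.
Codon 2: UGC (Cys) → UCC (Ser) — missense.
Codon 3: CGA (Arg) → CCA (Pro) — missense.
Codon 4: ACU (Thr) → AAU (Asn) — missense.
Codon 5: AUG (Met) → AUC (Ile) — missense.
Synonymous: 0 of 5.

0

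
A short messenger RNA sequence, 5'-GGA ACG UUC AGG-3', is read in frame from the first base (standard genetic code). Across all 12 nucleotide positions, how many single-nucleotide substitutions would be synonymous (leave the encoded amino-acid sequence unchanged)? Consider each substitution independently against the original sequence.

Codon 1 (GGA, Gly): 3 synonymous substitutions.
Codon 2 (ACG, Thr): 3 synonymous substitutions.
Codon 3 (UUC, Phe): 1 synonymous substitution.
Codon 4 (AGG, Arg): 2 synonymous substitutions.
Total: 3 + 3 + 1 + 2 = 9.

9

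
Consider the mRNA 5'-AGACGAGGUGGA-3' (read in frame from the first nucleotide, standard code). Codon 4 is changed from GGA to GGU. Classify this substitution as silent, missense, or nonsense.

silent

Position 12 falls in codon 4: GGA → Gly.
After the substitution the codon is GGU → Gly.
Both encode Gly, so the change is synonymous.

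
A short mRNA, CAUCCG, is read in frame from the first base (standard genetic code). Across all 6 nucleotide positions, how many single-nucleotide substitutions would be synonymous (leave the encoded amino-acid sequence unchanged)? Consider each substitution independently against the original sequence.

4

Codon 1 (CAU, His): 1 synonymous substitution.
Codon 2 (CCG, Pro): 3 synonymous substitutions.
Total: 1 + 3 = 4.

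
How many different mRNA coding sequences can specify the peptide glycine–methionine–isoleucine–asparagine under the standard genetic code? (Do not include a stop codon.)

Gly: 4 codons.
Met: 1 codon.
Ile: 3 codons.
Asn: 2 codons.
4 × 1 × 3 × 2 = 24.

24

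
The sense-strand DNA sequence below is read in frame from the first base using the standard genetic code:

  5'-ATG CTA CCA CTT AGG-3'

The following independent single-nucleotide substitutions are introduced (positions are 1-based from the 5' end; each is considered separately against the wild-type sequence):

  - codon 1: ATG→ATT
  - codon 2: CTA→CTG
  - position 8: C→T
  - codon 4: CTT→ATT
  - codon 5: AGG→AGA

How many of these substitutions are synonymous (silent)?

2

Codon 1: ATG (Met) → ATT (Ile) — missense.
Codon 2: CTA (Leu) → CTG (Leu) — synonymous.
Codon 3: CCA (Pro) → CTA (Leu) — missense.
Codon 4: CTT (Leu) → ATT (Ile) — missense.
Codon 5: AGG (Arg) → AGA (Arg) — synonymous.
Synonymous: 2 of 5.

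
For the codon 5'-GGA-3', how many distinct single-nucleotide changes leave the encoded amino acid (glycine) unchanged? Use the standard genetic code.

Position 1: none → 0 synonymous.
Position 2: none → 0 synonymous.
Position 3: GGU, GGC, GGG → 3 synonymous.
Total: 0 + 0 + 3 = 3.

3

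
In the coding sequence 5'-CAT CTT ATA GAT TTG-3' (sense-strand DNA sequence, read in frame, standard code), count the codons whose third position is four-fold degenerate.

1

Codon 1 CAT (His): third position 2-fold.
Codon 2 CTT (Leu): third position 4-fold.
Codon 3 ATA (Ile): third position 3-fold.
Codon 4 GAT (Asp): third position 2-fold.
Codon 5 TTG (Leu): third position 2-fold.
Four-fold degenerate third positions: 1.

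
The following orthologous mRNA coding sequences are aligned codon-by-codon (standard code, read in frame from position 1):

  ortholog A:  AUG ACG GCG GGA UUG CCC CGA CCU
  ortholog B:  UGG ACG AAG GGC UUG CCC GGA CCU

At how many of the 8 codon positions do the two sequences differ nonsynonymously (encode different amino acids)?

Codon 1: AUG Met / UGG Trp — nonsynonymous.
Codon 2: ACG Thr / ACG Thr — identical.
Codon 3: GCG Ala / AAG Lys — nonsynonymous.
Codon 4: GGA Gly / GGC Gly — synonymous.
Codon 5: UUG Leu / UUG Leu — identical.
Codon 6: CCC Pro / CCC Pro — identical.
Codon 7: CGA Arg / GGA Gly — nonsynonymous.
Codon 8: CCU Pro / CCU Pro — identical.
Nonsynonymous differences: 3.

3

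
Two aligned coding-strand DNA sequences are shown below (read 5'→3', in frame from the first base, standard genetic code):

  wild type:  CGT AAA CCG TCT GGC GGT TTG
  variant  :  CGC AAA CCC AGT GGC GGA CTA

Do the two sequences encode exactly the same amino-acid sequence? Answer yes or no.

Codon 1: CGT Arg / CGC Arg — synonymous.
Codon 2: AAA Lys / AAA Lys — identical.
Codon 3: CCG Pro / CCC Pro — synonymous.
Codon 4: TCT Ser / AGT Ser — synonymous.
Codon 5: GGC Gly / GGC Gly — identical.
Codon 6: GGT Gly / GGA Gly — synonymous.
Codon 7: TTG Leu / CTA Leu — synonymous.
Nonsynonymous differences: 0 → same protein.

yes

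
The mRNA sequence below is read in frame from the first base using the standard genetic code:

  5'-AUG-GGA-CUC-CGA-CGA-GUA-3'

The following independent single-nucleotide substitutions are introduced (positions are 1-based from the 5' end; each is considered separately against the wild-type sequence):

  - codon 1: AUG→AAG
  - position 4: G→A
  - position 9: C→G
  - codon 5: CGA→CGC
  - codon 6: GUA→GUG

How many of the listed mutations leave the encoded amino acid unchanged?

Codon 1: AUG (Met) → AAG (Lys) — missense.
Codon 2: GGA (Gly) → AGA (Arg) — missense.
Codon 3: CUC (Leu) → CUG (Leu) — synonymous.
Codon 5: CGA (Arg) → CGC (Arg) — synonymous.
Codon 6: GUA (Val) → GUG (Val) — synonymous.
Synonymous: 3 of 5.

3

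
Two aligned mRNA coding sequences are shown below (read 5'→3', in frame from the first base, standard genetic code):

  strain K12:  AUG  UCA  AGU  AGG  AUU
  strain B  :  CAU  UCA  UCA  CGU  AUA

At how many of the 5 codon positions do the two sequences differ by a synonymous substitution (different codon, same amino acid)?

3

Codon 1: AUG Met / CAU His — nonsynonymous.
Codon 2: UCA Ser / UCA Ser — identical.
Codon 3: AGU Ser / UCA Ser — synonymous.
Codon 4: AGG Arg / CGU Arg — synonymous.
Codon 5: AUU Ile / AUA Ile — synonymous.
Synonymous differences: 3.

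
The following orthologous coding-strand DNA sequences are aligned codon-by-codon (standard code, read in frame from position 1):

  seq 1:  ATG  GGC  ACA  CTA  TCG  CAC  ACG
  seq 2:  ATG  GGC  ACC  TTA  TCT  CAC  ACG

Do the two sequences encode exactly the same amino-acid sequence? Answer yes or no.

yes

Codon 1: ATG Met / ATG Met — identical.
Codon 2: GGC Gly / GGC Gly — identical.
Codon 3: ACA Thr / ACC Thr — synonymous.
Codon 4: CTA Leu / TTA Leu — synonymous.
Codon 5: TCG Ser / TCT Ser — synonymous.
Codon 6: CAC His / CAC His — identical.
Codon 7: ACG Thr / ACG Thr — identical.
Nonsynonymous differences: 0 → same protein.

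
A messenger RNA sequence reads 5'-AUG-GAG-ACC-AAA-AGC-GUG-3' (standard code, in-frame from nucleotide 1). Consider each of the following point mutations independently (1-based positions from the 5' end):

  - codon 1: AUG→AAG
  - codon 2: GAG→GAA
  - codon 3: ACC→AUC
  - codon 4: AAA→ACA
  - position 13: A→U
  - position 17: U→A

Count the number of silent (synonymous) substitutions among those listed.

1

Codon 1: AUG (Met) → AAG (Lys) — missense.
Codon 2: GAG (Glu) → GAA (Glu) — synonymous.
Codon 3: ACC (Thr) → AUC (Ile) — missense.
Codon 4: AAA (Lys) → ACA (Thr) — missense.
Codon 5: AGC (Ser) → UGC (Cys) — missense.
Codon 6: GUG (Val) → GAG (Glu) — missense.
Synonymous: 1 of 6.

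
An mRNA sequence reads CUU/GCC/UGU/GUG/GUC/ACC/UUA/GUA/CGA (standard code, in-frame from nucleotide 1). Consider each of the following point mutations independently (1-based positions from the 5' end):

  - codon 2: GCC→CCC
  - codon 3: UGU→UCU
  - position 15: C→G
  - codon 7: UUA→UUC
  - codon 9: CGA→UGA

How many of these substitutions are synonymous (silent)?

Codon 2: GCC (Ala) → CCC (Pro) — missense.
Codon 3: UGU (Cys) → UCU (Ser) — missense.
Codon 5: GUC (Val) → GUG (Val) — synonymous.
Codon 7: UUA (Leu) → UUC (Phe) — missense.
Codon 9: CGA (Arg) → UGA (Stop) — nonsense.
Synonymous: 1 of 5.

1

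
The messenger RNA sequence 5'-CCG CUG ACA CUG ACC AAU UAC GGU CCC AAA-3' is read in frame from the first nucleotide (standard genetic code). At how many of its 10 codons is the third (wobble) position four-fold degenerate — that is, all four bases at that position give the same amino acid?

7

Codon 1 CCG (Pro): third position 4-fold.
Codon 2 CUG (Leu): third position 4-fold.
Codon 3 ACA (Thr): third position 4-fold.
Codon 4 CUG (Leu): third position 4-fold.
Codon 5 ACC (Thr): third position 4-fold.
Codon 6 AAU (Asn): third position 2-fold.
Codon 7 UAC (Tyr): third position 2-fold.
Codon 8 GGU (Gly): third position 4-fold.
Codon 9 CCC (Pro): third position 4-fold.
Codon 10 AAA (Lys): third position 2-fold.
Four-fold degenerate third positions: 7.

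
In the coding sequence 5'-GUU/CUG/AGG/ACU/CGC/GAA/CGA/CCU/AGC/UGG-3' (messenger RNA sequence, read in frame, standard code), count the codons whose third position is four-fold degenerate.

Codon 1 GUU (Val): third position 4-fold.
Codon 2 CUG (Leu): third position 4-fold.
Codon 3 AGG (Arg): third position 2-fold.
Codon 4 ACU (Thr): third position 4-fold.
Codon 5 CGC (Arg): third position 4-fold.
Codon 6 GAA (Glu): third position 2-fold.
Codon 7 CGA (Arg): third position 4-fold.
Codon 8 CCU (Pro): third position 4-fold.
Codon 9 AGC (Ser): third position 2-fold.
Codon 10 UGG (Trp): third position 1-fold.
Four-fold degenerate third positions: 6.

6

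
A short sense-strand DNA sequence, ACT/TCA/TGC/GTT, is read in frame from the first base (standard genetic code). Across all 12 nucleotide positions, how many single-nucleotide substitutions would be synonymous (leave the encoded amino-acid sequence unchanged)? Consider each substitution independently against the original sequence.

10

Codon 1 (ACT, Thr): 3 synonymous substitutions.
Codon 2 (TCA, Ser): 3 synonymous substitutions.
Codon 3 (TGC, Cys): 1 synonymous substitution.
Codon 4 (GTT, Val): 3 synonymous substitutions.
Total: 3 + 3 + 1 + 3 = 10.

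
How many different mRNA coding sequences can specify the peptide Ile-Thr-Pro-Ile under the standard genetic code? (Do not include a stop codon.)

Ile: 3 codons.
Thr: 4 codons.
Pro: 4 codons.
Ile: 3 codons.
3 × 4 × 4 × 3 = 144.

144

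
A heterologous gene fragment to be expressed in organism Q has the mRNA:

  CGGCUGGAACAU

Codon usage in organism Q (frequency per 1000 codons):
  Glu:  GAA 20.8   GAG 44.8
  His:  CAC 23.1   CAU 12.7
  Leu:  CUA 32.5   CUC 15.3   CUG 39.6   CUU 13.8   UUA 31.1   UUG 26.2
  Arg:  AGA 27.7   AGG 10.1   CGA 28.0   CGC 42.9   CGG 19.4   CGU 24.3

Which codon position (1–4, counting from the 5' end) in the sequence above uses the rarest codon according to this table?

4

Codon 1 CGG (Arg): 19.4 per 1000.
Codon 2 CUG (Leu): 39.6 per 1000.
Codon 3 GAA (Glu): 20.8 per 1000.
Codon 4 CAU (His): 12.7 per 1000.
Lowest frequency is 12.7 at codon 4.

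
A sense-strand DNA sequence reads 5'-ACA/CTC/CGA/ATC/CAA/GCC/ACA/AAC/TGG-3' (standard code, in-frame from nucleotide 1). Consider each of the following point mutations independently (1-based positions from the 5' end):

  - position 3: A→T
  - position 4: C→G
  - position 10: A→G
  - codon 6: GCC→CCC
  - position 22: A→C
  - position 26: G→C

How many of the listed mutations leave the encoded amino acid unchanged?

Codon 1: ACA (Thr) → ACT (Thr) — synonymous.
Codon 2: CTC (Leu) → GTC (Val) — missense.
Codon 4: ATC (Ile) → GTC (Val) — missense.
Codon 6: GCC (Ala) → CCC (Pro) — missense.
Codon 8: AAC (Asn) → CAC (His) — missense.
Codon 9: TGG (Trp) → TCG (Ser) — missense.
Synonymous: 1 of 6.

1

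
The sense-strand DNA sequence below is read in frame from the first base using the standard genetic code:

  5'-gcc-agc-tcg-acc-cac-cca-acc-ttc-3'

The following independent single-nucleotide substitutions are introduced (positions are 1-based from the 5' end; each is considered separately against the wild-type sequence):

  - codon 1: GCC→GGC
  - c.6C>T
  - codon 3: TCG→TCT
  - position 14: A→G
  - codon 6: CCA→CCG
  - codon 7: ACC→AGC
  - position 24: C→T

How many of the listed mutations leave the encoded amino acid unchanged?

4

Codon 1: GCC (Ala) → GGC (Gly) — missense.
Codon 2: AGC (Ser) → AGT (Ser) — synonymous.
Codon 3: TCG (Ser) → TCT (Ser) — synonymous.
Codon 5: CAC (His) → CGC (Arg) — missense.
Codon 6: CCA (Pro) → CCG (Pro) — synonymous.
Codon 7: ACC (Thr) → AGC (Ser) — missense.
Codon 8: TTC (Phe) → TTT (Phe) — synonymous.
Synonymous: 4 of 7.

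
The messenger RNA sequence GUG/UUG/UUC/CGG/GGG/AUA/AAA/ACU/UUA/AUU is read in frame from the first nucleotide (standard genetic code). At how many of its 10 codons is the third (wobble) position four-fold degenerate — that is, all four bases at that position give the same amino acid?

4

Codon 1 GUG (Val): third position 4-fold.
Codon 2 UUG (Leu): third position 2-fold.
Codon 3 UUC (Phe): third position 2-fold.
Codon 4 CGG (Arg): third position 4-fold.
Codon 5 GGG (Gly): third position 4-fold.
Codon 6 AUA (Ile): third position 3-fold.
Codon 7 AAA (Lys): third position 2-fold.
Codon 8 ACU (Thr): third position 4-fold.
Codon 9 UUA (Leu): third position 2-fold.
Codon 10 AUU (Ile): third position 3-fold.
Four-fold degenerate third positions: 4.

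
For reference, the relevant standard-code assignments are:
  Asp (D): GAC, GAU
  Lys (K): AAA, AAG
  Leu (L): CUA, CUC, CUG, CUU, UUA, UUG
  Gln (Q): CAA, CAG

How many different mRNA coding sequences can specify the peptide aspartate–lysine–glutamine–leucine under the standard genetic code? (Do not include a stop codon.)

48

Asp: 2 codons.
Lys: 2 codons.
Gln: 2 codons.
Leu: 6 codons.
2 × 2 × 2 × 6 = 48.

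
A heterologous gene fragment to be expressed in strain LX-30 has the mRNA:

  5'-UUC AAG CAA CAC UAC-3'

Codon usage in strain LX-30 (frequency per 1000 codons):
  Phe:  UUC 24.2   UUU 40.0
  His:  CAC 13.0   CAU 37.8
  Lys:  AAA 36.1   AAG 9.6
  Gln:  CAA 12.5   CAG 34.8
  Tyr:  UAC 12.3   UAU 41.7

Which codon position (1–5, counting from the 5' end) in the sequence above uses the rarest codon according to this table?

Codon 1 UUC (Phe): 24.2 per 1000.
Codon 2 AAG (Lys): 9.6 per 1000.
Codon 3 CAA (Gln): 12.5 per 1000.
Codon 4 CAC (His): 13.0 per 1000.
Codon 5 UAC (Tyr): 12.3 per 1000.
Lowest frequency is 9.6 at codon 2.

2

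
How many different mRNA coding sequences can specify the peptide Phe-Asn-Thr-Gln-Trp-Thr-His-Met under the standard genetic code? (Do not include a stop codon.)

Phe: 2 codons.
Asn: 2 codons.
Thr: 4 codons.
Gln: 2 codons.
Trp: 1 codon.
Thr: 4 codons.
His: 2 codons.
Met: 1 codon.
2 × 2 × 4 × 2 × 1 × 4 × 2 × 1 = 256.

256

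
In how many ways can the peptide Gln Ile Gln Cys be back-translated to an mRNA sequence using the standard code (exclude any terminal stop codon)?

24

Gln: 2 codons.
Ile: 3 codons.
Gln: 2 codons.
Cys: 2 codons.
2 × 3 × 2 × 2 = 24.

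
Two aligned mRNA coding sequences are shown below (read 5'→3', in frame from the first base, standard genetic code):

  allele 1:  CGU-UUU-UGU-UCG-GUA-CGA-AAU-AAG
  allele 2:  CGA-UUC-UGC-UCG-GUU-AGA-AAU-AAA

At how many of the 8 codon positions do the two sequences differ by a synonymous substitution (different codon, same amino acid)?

6

Codon 1: CGU Arg / CGA Arg — synonymous.
Codon 2: UUU Phe / UUC Phe — synonymous.
Codon 3: UGU Cys / UGC Cys — synonymous.
Codon 4: UCG Ser / UCG Ser — identical.
Codon 5: GUA Val / GUU Val — synonymous.
Codon 6: CGA Arg / AGA Arg — synonymous.
Codon 7: AAU Asn / AAU Asn — identical.
Codon 8: AAG Lys / AAA Lys — synonymous.
Synonymous differences: 6.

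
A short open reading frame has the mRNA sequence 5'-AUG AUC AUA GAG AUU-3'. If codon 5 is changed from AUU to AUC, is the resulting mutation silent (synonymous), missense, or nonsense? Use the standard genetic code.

Position 15 falls in codon 5: AUU → Ile.
After the substitution the codon is AUC → Ile.
Both encode Ile, so the change is synonymous.

silent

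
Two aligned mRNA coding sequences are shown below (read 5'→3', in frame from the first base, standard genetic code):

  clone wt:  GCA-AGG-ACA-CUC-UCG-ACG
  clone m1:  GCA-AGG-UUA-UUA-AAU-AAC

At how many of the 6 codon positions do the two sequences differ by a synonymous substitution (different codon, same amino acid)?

Codon 1: GCA Ala / GCA Ala — identical.
Codon 2: AGG Arg / AGG Arg — identical.
Codon 3: ACA Thr / UUA Leu — nonsynonymous.
Codon 4: CUC Leu / UUA Leu — synonymous.
Codon 5: UCG Ser / AAU Asn — nonsynonymous.
Codon 6: ACG Thr / AAC Asn — nonsynonymous.
Synonymous differences: 1.

1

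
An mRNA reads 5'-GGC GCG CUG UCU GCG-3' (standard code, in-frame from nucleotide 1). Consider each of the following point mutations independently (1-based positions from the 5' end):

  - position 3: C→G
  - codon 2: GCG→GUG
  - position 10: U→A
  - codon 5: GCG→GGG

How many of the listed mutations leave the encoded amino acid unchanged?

1

Codon 1: GGC (Gly) → GGG (Gly) — synonymous.
Codon 2: GCG (Ala) → GUG (Val) — missense.
Codon 4: UCU (Ser) → ACU (Thr) — missense.
Codon 5: GCG (Ala) → GGG (Gly) — missense.
Synonymous: 1 of 4.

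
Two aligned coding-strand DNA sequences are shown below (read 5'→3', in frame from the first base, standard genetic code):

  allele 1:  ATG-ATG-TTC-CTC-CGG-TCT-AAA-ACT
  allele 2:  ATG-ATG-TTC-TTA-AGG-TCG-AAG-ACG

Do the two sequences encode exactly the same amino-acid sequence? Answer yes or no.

yes

Codon 1: ATG Met / ATG Met — identical.
Codon 2: ATG Met / ATG Met — identical.
Codon 3: TTC Phe / TTC Phe — identical.
Codon 4: CTC Leu / TTA Leu — synonymous.
Codon 5: CGG Arg / AGG Arg — synonymous.
Codon 6: TCT Ser / TCG Ser — synonymous.
Codon 7: AAA Lys / AAG Lys — synonymous.
Codon 8: ACT Thr / ACG Thr — synonymous.
Nonsynonymous differences: 0 → same protein.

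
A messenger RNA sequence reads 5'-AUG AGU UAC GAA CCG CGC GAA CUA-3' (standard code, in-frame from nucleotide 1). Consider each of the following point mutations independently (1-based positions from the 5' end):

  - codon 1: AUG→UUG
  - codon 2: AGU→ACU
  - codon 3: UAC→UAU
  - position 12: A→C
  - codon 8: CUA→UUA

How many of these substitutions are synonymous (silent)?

Codon 1: AUG (Met) → UUG (Leu) — missense.
Codon 2: AGU (Ser) → ACU (Thr) — missense.
Codon 3: UAC (Tyr) → UAU (Tyr) — synonymous.
Codon 4: GAA (Glu) → GAC (Asp) — missense.
Codon 8: CUA (Leu) → UUA (Leu) — synonymous.
Synonymous: 2 of 5.

2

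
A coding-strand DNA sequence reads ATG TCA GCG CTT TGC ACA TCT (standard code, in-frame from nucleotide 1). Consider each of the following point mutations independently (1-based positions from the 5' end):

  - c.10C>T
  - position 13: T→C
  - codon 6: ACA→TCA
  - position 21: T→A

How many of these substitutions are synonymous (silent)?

1

Codon 4: CTT (Leu) → TTT (Phe) — missense.
Codon 5: TGC (Cys) → CGC (Arg) — missense.
Codon 6: ACA (Thr) → TCA (Ser) — missense.
Codon 7: TCT (Ser) → TCA (Ser) — synonymous.
Synonymous: 1 of 4.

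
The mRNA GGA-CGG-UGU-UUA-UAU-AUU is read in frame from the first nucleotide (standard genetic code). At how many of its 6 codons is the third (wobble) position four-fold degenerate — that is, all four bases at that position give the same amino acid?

Codon 1 GGA (Gly): third position 4-fold.
Codon 2 CGG (Arg): third position 4-fold.
Codon 3 UGU (Cys): third position 2-fold.
Codon 4 UUA (Leu): third position 2-fold.
Codon 5 UAU (Tyr): third position 2-fold.
Codon 6 AUU (Ile): third position 3-fold.
Four-fold degenerate third positions: 2.

2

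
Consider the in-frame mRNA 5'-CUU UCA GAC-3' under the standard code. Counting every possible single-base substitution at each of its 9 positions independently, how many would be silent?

Codon 1 (CUU, Leu): 3 synonymous substitutions.
Codon 2 (UCA, Ser): 3 synonymous substitutions.
Codon 3 (GAC, Asp): 1 synonymous substitution.
Total: 3 + 3 + 1 = 7.

7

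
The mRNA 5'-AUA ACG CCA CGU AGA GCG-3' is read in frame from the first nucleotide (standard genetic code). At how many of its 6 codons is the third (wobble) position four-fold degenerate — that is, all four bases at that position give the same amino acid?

4

Codon 1 AUA (Ile): third position 3-fold.
Codon 2 ACG (Thr): third position 4-fold.
Codon 3 CCA (Pro): third position 4-fold.
Codon 4 CGU (Arg): third position 4-fold.
Codon 5 AGA (Arg): third position 2-fold.
Codon 6 GCG (Ala): third position 4-fold.
Four-fold degenerate third positions: 4.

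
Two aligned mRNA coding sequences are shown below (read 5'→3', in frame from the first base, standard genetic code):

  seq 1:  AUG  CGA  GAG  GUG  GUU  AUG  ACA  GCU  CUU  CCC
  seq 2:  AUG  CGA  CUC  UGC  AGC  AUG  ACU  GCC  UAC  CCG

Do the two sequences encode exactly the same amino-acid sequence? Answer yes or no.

Codon 1: AUG Met / AUG Met — identical.
Codon 2: CGA Arg / CGA Arg — identical.
Codon 3: GAG Glu / CUC Leu — nonsynonymous.
Codon 4: GUG Val / UGC Cys — nonsynonymous.
Codon 5: GUU Val / AGC Ser — nonsynonymous.
Codon 6: AUG Met / AUG Met — identical.
Codon 7: ACA Thr / ACU Thr — synonymous.
Codon 8: GCU Ala / GCC Ala — synonymous.
Codon 9: CUU Leu / UAC Tyr — nonsynonymous.
Codon 10: CCC Pro / CCG Pro — synonymous.
Nonsynonymous differences: 4 → different protein.

no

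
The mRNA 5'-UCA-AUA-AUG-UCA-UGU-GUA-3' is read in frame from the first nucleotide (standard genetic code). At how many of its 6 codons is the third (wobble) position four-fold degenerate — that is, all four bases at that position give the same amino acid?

3

Codon 1 UCA (Ser): third position 4-fold.
Codon 2 AUA (Ile): third position 3-fold.
Codon 3 AUG (Met): third position 1-fold.
Codon 4 UCA (Ser): third position 4-fold.
Codon 5 UGU (Cys): third position 2-fold.
Codon 6 GUA (Val): third position 4-fold.
Four-fold degenerate third positions: 3.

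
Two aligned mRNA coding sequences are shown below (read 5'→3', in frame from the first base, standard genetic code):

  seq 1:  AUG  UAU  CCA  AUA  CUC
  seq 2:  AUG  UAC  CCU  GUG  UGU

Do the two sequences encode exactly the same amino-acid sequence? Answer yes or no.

no

Codon 1: AUG Met / AUG Met — identical.
Codon 2: UAU Tyr / UAC Tyr — synonymous.
Codon 3: CCA Pro / CCU Pro — synonymous.
Codon 4: AUA Ile / GUG Val — nonsynonymous.
Codon 5: CUC Leu / UGU Cys — nonsynonymous.
Nonsynonymous differences: 2 → different protein.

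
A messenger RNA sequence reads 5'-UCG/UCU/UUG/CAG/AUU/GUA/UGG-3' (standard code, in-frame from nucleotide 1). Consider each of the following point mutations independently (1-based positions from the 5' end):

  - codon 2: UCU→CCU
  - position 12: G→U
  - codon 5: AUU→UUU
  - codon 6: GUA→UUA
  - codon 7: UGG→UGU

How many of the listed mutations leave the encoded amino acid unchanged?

Codon 2: UCU (Ser) → CCU (Pro) — missense.
Codon 4: CAG (Gln) → CAU (His) — missense.
Codon 5: AUU (Ile) → UUU (Phe) — missense.
Codon 6: GUA (Val) → UUA (Leu) — missense.
Codon 7: UGG (Trp) → UGU (Cys) — missense.
Synonymous: 0 of 5.

0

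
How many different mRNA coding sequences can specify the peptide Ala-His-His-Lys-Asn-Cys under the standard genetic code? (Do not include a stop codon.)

128

Ala: 4 codons.
His: 2 codons.
His: 2 codons.
Lys: 2 codons.
Asn: 2 codons.
Cys: 2 codons.
4 × 2 × 2 × 2 × 2 × 2 = 128.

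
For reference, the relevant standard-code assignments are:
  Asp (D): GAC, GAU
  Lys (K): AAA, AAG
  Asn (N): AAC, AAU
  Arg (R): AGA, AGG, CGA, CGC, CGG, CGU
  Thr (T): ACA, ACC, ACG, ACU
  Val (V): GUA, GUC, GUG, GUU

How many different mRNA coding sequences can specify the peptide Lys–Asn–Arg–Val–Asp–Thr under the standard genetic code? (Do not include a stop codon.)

768

Lys: 2 codons.
Asn: 2 codons.
Arg: 6 codons.
Val: 4 codons.
Asp: 2 codons.
Thr: 4 codons.
2 × 2 × 6 × 4 × 2 × 4 = 768.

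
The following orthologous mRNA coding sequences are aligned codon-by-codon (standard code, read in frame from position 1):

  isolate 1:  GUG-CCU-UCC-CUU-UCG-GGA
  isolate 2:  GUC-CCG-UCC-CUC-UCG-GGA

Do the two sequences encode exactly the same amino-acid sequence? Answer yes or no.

yes

Codon 1: GUG Val / GUC Val — synonymous.
Codon 2: CCU Pro / CCG Pro — synonymous.
Codon 3: UCC Ser / UCC Ser — identical.
Codon 4: CUU Leu / CUC Leu — synonymous.
Codon 5: UCG Ser / UCG Ser — identical.
Codon 6: GGA Gly / GGA Gly — identical.
Nonsynonymous differences: 0 → same protein.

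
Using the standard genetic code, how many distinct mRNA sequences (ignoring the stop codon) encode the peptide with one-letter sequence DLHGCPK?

Asp: 2 codons.
Leu: 6 codons.
His: 2 codons.
Gly: 4 codons.
Cys: 2 codons.
Pro: 4 codons.
Lys: 2 codons.
2 × 6 × 2 × 4 × 2 × 4 × 2 = 1536.

1536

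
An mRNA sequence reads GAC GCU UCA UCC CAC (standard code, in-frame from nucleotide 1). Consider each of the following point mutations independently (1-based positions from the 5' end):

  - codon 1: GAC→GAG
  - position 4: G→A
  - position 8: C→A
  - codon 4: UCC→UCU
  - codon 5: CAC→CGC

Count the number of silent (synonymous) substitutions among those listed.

1

Codon 1: GAC (Asp) → GAG (Glu) — missense.
Codon 2: GCU (Ala) → ACU (Thr) — missense.
Codon 3: UCA (Ser) → UAA (Stop) — nonsense.
Codon 4: UCC (Ser) → UCU (Ser) — synonymous.
Codon 5: CAC (His) → CGC (Arg) — missense.
Synonymous: 1 of 5.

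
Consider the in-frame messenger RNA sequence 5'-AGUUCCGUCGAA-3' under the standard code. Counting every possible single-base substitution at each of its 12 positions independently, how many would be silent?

Codon 1 (AGU, Ser): 1 synonymous substitution.
Codon 2 (UCC, Ser): 3 synonymous substitutions.
Codon 3 (GUC, Val): 3 synonymous substitutions.
Codon 4 (GAA, Glu): 1 synonymous substitution.
Total: 1 + 3 + 3 + 1 = 8.

8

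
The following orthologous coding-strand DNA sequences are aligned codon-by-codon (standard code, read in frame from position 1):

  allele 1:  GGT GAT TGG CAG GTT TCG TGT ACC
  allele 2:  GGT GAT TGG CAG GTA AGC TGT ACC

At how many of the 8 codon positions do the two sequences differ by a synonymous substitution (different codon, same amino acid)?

2

Codon 1: GGT Gly / GGT Gly — identical.
Codon 2: GAT Asp / GAT Asp — identical.
Codon 3: TGG Trp / TGG Trp — identical.
Codon 4: CAG Gln / CAG Gln — identical.
Codon 5: GTT Val / GTA Val — synonymous.
Codon 6: TCG Ser / AGC Ser — synonymous.
Codon 7: TGT Cys / TGT Cys — identical.
Codon 8: ACC Thr / ACC Thr — identical.
Synonymous differences: 2.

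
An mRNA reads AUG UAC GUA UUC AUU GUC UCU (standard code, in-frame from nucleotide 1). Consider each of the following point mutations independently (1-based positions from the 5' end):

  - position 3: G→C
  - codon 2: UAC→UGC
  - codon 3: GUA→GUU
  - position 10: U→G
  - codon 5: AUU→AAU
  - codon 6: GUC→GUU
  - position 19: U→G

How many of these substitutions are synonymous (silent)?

2

Codon 1: AUG (Met) → AUC (Ile) — missense.
Codon 2: UAC (Tyr) → UGC (Cys) — missense.
Codon 3: GUA (Val) → GUU (Val) — synonymous.
Codon 4: UUC (Phe) → GUC (Val) — missense.
Codon 5: AUU (Ile) → AAU (Asn) — missense.
Codon 6: GUC (Val) → GUU (Val) — synonymous.
Codon 7: UCU (Ser) → GCU (Ala) — missense.
Synonymous: 2 of 7.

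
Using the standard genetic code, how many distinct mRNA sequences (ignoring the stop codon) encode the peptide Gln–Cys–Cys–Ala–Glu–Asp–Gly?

Gln: 2 codons.
Cys: 2 codons.
Cys: 2 codons.
Ala: 4 codons.
Glu: 2 codons.
Asp: 2 codons.
Gly: 4 codons.
2 × 2 × 2 × 4 × 2 × 2 × 4 = 512.

512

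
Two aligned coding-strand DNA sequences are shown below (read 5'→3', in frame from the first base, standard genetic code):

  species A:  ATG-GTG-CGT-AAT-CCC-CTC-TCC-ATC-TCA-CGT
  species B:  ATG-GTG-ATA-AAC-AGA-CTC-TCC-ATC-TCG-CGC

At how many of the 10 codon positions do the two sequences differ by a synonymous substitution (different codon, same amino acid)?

Codon 1: ATG Met / ATG Met — identical.
Codon 2: GTG Val / GTG Val — identical.
Codon 3: CGT Arg / ATA Ile — nonsynonymous.
Codon 4: AAT Asn / AAC Asn — synonymous.
Codon 5: CCC Pro / AGA Arg — nonsynonymous.
Codon 6: CTC Leu / CTC Leu — identical.
Codon 7: TCC Ser / TCC Ser — identical.
Codon 8: ATC Ile / ATC Ile — identical.
Codon 9: TCA Ser / TCG Ser — synonymous.
Codon 10: CGT Arg / CGC Arg — synonymous.
Synonymous differences: 3.

3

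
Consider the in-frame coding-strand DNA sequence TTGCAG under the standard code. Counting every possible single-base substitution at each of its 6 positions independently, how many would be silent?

Codon 1 (TTG, Leu): 2 synonymous substitutions.
Codon 2 (CAG, Gln): 1 synonymous substitution.
Total: 2 + 1 = 3.

3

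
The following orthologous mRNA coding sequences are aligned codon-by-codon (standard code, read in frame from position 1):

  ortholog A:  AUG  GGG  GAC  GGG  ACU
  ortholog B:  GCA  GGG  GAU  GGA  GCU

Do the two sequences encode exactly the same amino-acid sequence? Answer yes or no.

Codon 1: AUG Met / GCA Ala — nonsynonymous.
Codon 2: GGG Gly / GGG Gly — identical.
Codon 3: GAC Asp / GAU Asp — synonymous.
Codon 4: GGG Gly / GGA Gly — synonymous.
Codon 5: ACU Thr / GCU Ala — nonsynonymous.
Nonsynonymous differences: 2 → different protein.

no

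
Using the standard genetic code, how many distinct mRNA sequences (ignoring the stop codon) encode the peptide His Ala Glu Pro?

64

His: 2 codons.
Ala: 4 codons.
Glu: 2 codons.
Pro: 4 codons.
2 × 4 × 2 × 4 = 64.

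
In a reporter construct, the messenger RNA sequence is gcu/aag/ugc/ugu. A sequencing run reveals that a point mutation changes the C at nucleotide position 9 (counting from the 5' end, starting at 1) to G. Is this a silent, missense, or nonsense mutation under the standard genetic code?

missense

Position 9 falls in codon 3: UGC → Cys.
After the substitution the codon is UGG → Trp.
Cys ≠ Trp, so this is a missense mutation.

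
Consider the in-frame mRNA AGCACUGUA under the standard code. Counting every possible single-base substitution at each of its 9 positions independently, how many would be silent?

Codon 1 (AGC, Ser): 1 synonymous substitution.
Codon 2 (ACU, Thr): 3 synonymous substitutions.
Codon 3 (GUA, Val): 3 synonymous substitutions.
Total: 1 + 3 + 3 = 7.

7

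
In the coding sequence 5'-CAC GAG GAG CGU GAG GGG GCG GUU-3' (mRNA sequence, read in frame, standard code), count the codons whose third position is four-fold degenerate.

4

Codon 1 CAC (His): third position 2-fold.
Codon 2 GAG (Glu): third position 2-fold.
Codon 3 GAG (Glu): third position 2-fold.
Codon 4 CGU (Arg): third position 4-fold.
Codon 5 GAG (Glu): third position 2-fold.
Codon 6 GGG (Gly): third position 4-fold.
Codon 7 GCG (Ala): third position 4-fold.
Codon 8 GUU (Val): third position 4-fold.
Four-fold degenerate third positions: 4.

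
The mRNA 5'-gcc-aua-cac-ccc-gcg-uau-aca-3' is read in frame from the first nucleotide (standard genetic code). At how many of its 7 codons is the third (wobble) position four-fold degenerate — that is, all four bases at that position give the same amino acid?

4

Codon 1 GCC (Ala): third position 4-fold.
Codon 2 AUA (Ile): third position 3-fold.
Codon 3 CAC (His): third position 2-fold.
Codon 4 CCC (Pro): third position 4-fold.
Codon 5 GCG (Ala): third position 4-fold.
Codon 6 UAU (Tyr): third position 2-fold.
Codon 7 ACA (Thr): third position 4-fold.
Four-fold degenerate third positions: 4.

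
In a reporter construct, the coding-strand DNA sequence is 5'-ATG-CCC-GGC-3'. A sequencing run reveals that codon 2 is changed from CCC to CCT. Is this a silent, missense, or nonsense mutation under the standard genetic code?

silent

Position 6 falls in codon 2: CCC → Pro.
After the substitution the codon is CCT → Pro.
Both encode Pro, so the change is synonymous.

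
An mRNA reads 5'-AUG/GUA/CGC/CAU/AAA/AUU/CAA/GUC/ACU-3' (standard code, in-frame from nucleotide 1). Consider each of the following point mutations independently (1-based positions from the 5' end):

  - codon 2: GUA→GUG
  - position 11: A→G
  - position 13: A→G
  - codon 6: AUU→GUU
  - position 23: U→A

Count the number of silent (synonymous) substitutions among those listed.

Codon 2: GUA (Val) → GUG (Val) — synonymous.
Codon 4: CAU (His) → CGU (Arg) — missense.
Codon 5: AAA (Lys) → GAA (Glu) — missense.
Codon 6: AUU (Ile) → GUU (Val) — missense.
Codon 8: GUC (Val) → GAC (Asp) — missense.
Synonymous: 1 of 5.

1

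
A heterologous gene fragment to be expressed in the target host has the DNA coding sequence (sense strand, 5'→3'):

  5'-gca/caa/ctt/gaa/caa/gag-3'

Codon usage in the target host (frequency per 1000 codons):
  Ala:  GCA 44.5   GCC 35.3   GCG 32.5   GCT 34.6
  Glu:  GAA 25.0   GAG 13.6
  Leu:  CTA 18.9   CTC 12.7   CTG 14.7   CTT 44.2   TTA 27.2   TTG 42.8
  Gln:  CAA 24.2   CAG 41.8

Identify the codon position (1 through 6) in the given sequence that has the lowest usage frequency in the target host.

6

Codon 1 GCA (Ala): 44.5 per 1000.
Codon 2 CAA (Gln): 24.2 per 1000.
Codon 3 CTT (Leu): 44.2 per 1000.
Codon 4 GAA (Glu): 25.0 per 1000.
Codon 5 CAA (Gln): 24.2 per 1000.
Codon 6 GAG (Glu): 13.6 per 1000.
Lowest frequency is 13.6 at codon 6.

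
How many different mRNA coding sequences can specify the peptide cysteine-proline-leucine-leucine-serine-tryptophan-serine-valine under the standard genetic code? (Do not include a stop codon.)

41472

Cys: 2 codons.
Pro: 4 codons.
Leu: 6 codons.
Leu: 6 codons.
Ser: 6 codons.
Trp: 1 codon.
Ser: 6 codons.
Val: 4 codons.
2 × 4 × 6 × 6 × 6 × 1 × 6 × 4 = 41472.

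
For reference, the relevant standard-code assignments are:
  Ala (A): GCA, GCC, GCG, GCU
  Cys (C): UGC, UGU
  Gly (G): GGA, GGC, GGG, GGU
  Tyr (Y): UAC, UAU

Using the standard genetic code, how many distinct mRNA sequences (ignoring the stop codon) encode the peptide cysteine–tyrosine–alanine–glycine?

64

Cys: 2 codons.
Tyr: 2 codons.
Ala: 4 codons.
Gly: 4 codons.
2 × 2 × 4 × 4 = 64.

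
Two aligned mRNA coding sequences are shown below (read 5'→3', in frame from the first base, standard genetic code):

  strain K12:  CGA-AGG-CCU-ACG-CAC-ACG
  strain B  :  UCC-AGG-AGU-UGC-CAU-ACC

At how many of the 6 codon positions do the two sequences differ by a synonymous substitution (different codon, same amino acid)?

Codon 1: CGA Arg / UCC Ser — nonsynonymous.
Codon 2: AGG Arg / AGG Arg — identical.
Codon 3: CCU Pro / AGU Ser — nonsynonymous.
Codon 4: ACG Thr / UGC Cys — nonsynonymous.
Codon 5: CAC His / CAU His — synonymous.
Codon 6: ACG Thr / ACC Thr — synonymous.
Synonymous differences: 2.

2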